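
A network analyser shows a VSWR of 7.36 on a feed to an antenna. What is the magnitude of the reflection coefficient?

|Γ| = (S − 1)/(S + 1) = (7.36 − 1)/(7.36 + 1) = 6.36/8.36

|Γ| ≈ 0.761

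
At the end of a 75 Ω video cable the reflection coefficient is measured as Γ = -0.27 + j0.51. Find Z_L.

Z_L ≈ 26.7 + j40.8 Ω

Z_L = Z_0·(1 + Γ)/(1 − Γ) = 75·(0.73 + j0.51)/(1.27 − j0.51)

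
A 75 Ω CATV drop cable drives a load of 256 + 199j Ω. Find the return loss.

RL ≈ 3.14 dB

Γ = (181 + j199)/(331 + j199), |Γ| = 0.697
RL = −20·log₁₀|Γ| = −20·log₁₀(0.697)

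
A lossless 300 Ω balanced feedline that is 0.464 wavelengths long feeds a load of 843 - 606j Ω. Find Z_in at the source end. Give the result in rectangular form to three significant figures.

βl = 2π × 0.464 = 167°
tan(βl) = tan(167°) = -0.23
Z_in = Z_0·(Z_L + jZ_0·tanβl)/(Z_0 + jZ_L·tanβl)
     = 300·(843 − j675)/(161 − j194)

Z_in ≈ 1260 + j261 Ω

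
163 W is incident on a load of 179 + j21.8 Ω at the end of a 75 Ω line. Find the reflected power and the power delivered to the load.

|Γ| = |(104 + j21.8)/(254 + j21.8)| = 0.417
|Γ|² = 0.174
P_refl = |Γ|²·P_inc = 28.3 W, P_del = (1 − |Γ|²)·P_inc = 135 W

P_reflected ≈ 28.3 W; P_delivered ≈ 135 W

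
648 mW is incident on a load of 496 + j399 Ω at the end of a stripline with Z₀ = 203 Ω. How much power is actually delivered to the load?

P_delivered ≈ 403 mW

|Γ| = |(293 + j399)/(699 + j399)| = 0.615
|Γ|² = 0.378
P_refl = |Γ|²·P_inc = 245 mW, P_del = (1 − |Γ|²)·P_inc = 403 mW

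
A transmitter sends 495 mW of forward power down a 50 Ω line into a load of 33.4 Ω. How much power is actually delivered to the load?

Γ = (33.4 − 50)/(33.4 + 50) = -0.199
|Γ|² = 0.0396
P_refl = |Γ|²·P_inc = 19.6 mW, P_del = (1 − |Γ|²)·P_inc = 475 mW

P_delivered ≈ 475 mW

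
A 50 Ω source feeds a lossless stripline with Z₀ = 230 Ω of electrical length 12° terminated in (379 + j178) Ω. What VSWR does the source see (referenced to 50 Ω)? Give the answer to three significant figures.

tan(βl) = 0.213
Z_in = Z_0·(Z_L + jZ_0·tanβl)/(Z_0 + jZ_L·tanβl) = 483 + j69.2 Ω
Γ_s = (Z_in − Z_s)/(Z_in + Z_s) = (433 + j69.2)/(533 + j69.2), |Γ_s| = 0.816
VSWR = (1 + |Γ_s|)/(1 − |Γ_s|)

VSWR ≈ 9.85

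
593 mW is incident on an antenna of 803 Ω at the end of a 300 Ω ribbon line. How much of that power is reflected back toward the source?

P_reflected ≈ 123 mW

Γ = (803 − 300)/(803 + 300) = 0.456
|Γ|² = 0.208
P_refl = |Γ|²·P_inc = 123 mW, P_del = (1 − |Γ|²)·P_inc = 470 mW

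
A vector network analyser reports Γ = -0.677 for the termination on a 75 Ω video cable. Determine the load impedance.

Z_L ≈ 14.4 Ω

Z_L = Z_0·(1 + Γ)/(1 − Γ) = 75·(0.323)/(1.68)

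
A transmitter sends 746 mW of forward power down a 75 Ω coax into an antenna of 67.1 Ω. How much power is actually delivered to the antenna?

P_delivered ≈ 744 mW

Γ = (67.1 − 75)/(67.1 + 75) = -0.0556
|Γ|² = 0.00309
P_refl = |Γ|²·P_inc = 2.31 mW, P_del = (1 − |Γ|²)·P_inc = 744 mW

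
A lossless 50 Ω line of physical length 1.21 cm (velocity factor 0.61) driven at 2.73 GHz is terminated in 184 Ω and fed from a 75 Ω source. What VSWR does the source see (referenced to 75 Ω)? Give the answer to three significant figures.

λ = v/f = 0.61·c / 2.73 GHz = 0.067 m
βl = 2π·l/λ = 2π × 0.181 = 65°
tan(βl) = 2.14
Z_in = Z_0·(Z_L + jZ_0·tanβl)/(Z_0 + jZ_L·tanβl) = 16.3 − j21.3 Ω
Γ_s = (Z_in − Z_s)/(Z_in + Z_s) = (-58.7 − j21.3)/(91.3 − j21.3), |Γ_s| = 0.666
VSWR = (1 + |Γ_s|)/(1 − |Γ_s|)

VSWR ≈ 4.99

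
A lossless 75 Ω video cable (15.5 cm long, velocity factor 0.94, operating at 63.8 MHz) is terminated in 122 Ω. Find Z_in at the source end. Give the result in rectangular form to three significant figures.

Z_in ≈ 113 − j24.4 Ω

λ = v/f = 0.94·c / 63.8 MHz = 4.42 m
βl = 2π·l/λ = 2π × 0.0351 = 12.6°
tan(βl) = tan(12.6°) = 0.224
Z_in = Z_0·(Z_L + jZ_0·tanβl)/(Z_0 + jZ_L·tanβl)
     = 75·(122 + j16.8)/(75 + j27.3)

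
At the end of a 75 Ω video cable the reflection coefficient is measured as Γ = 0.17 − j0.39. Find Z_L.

Z_L ≈ 73 − j69.6 Ω

Z_L = Z_0·(1 + Γ)/(1 − Γ) = 75·(1.17 − j0.39)/(0.83 + j0.39)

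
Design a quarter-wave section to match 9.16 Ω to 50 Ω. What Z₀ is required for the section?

Z_qwt ≈ 21.4 Ω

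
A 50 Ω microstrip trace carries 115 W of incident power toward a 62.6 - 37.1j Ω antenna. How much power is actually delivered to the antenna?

|Γ| = |(12.6 − j37.1)/(112.6 − j37.1)| = 0.33
|Γ|² = 0.109
P_refl = |Γ|²·P_inc = 12.6 W, P_del = (1 − |Γ|²)·P_inc = 102 W

P_delivered ≈ 102 W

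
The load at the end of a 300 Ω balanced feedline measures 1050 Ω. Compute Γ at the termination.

Γ = (Z_L − Z_0)/(Z_L + Z_0) = (1050 − 300)/(1050 + 300) = 750/1350

Γ = 0.556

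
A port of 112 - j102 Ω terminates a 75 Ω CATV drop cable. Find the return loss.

RL ≈ 5.86 dB

Γ = (37 − j102)/(187 − j102), |Γ| = 0.509
RL = −20·log₁₀|Γ| = −20·log₁₀(0.509)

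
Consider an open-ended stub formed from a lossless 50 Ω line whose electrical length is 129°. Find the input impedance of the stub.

Z_in ≈ +j40.5 Ω

tan(βl) = -1.23
For an open-ended stub, Z_in = −jZ_0·cot(βl) = −jZ_0/tan(βl)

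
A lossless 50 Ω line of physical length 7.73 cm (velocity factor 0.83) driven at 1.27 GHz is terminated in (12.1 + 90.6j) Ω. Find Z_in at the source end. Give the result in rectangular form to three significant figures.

λ = v/f = 0.83·c / 1.27 GHz = 0.196 m
βl = 2π·l/λ = 2π × 0.394 = 142°
tan(βl) = tan(142°) = -0.783
Z_in = Z_0·(Z_L + jZ_0·tanβl)/(Z_0 + jZ_L·tanβl)
     = 50·(12.1 + j51.4)/(121 − j9.48)

Z_in ≈ 3.32 + j21.5 Ω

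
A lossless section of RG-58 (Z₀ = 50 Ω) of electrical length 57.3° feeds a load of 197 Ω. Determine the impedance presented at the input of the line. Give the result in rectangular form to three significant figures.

tan(βl) = tan(57.3°) = 1.56
Z_in = Z_0·(Z_L + jZ_0·tanβl)/(Z_0 + jZ_L·tanβl)
     = 50·(197 + j77.9)/(50 + j307)

Z_in ≈ 17.5 − j29.3 Ω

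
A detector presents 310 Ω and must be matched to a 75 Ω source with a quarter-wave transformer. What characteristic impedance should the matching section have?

Z_qwt ≈ 152 Ω

Z_qwt = √(Z_0·R_L) = √(75 × 310) = √23250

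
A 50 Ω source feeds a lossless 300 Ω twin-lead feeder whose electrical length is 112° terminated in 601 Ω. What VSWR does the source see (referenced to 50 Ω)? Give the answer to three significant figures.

tan(βl) = -2.48
Z_in = Z_0·(Z_L + jZ_0·tanβl)/(Z_0 + jZ_L·tanβl) = 167 + j87.4 Ω
Γ_s = (Z_in − Z_s)/(Z_in + Z_s) = (117 + j87.4)/(217 + j87.4), |Γ_s| = 0.625
VSWR = (1 + |Γ_s|)/(1 − |Γ_s|)

VSWR ≈ 4.33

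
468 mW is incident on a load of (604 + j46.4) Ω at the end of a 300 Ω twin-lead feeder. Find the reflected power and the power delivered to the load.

P_reflected ≈ 54 mW; P_delivered ≈ 414 mW

|Γ| = |(304 + j46.4)/(904 + j46.4)| = 0.34
|Γ|² = 0.115
P_refl = |Γ|²·P_inc = 54 mW, P_del = (1 − |Γ|²)·P_inc = 414 mW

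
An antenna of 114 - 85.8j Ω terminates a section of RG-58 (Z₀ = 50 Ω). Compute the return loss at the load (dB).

Γ = (64 − j85.8)/(164 − j85.8), |Γ| = 0.578
RL = −20·log₁₀|Γ| = −20·log₁₀(0.578)

RL ≈ 4.76 dB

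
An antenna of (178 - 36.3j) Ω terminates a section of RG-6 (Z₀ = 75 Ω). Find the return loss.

Γ = (103 − j36.3)/(253 − j36.3), |Γ| = 0.427
RL = −20·log₁₀|Γ| = −20·log₁₀(0.427)

RL ≈ 7.39 dB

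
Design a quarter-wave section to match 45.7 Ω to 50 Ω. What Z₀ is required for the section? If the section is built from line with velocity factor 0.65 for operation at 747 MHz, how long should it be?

Z_qwt = √(Z_0·R_L) = √(50 × 45.7) = √2285
λ = 0.65·c/f = 0.261 m, so l = λ/4 = 0.0653 m

Z_qwt ≈ 47.8 Ω; length ≈ 6.53 cm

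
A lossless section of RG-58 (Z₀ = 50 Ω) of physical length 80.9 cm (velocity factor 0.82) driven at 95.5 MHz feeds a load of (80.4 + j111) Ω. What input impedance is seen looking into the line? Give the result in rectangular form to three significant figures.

λ = v/f = 0.82·c / 95.5 MHz = 2.58 m
βl = 2π·l/λ = 2π × 0.314 = 113°
tan(βl) = tan(113°) = -2.35
Z_in = Z_0·(Z_L + jZ_0·tanβl)/(Z_0 + jZ_L·tanβl)
     = 50·(80.4 − j6.44)/(311 − j189)

Z_in ≈ 9.91 + j4.99 Ω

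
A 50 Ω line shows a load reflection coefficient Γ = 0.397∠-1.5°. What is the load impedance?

Z_L ≈ 116 − j2.86 Ω

Z_L = Z_0·(1 + Γ)/(1 − Γ) = 50·(1.4 − j0.0104)/(0.603 + j0.0104)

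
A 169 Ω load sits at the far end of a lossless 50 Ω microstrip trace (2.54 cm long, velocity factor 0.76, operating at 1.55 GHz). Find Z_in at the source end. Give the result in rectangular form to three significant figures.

Z_in ≈ 18.5 − j23.5 Ω

λ = v/f = 0.76·c / 1.55 GHz = 0.147 m
βl = 2π·l/λ = 2π × 0.173 = 62.2°
tan(βl) = tan(62.2°) = 1.89
Z_in = Z_0·(Z_L + jZ_0·tanβl)/(Z_0 + jZ_L·tanβl)
     = 50·(169 + j94.7)/(50 + j320)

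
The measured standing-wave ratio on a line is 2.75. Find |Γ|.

|Γ| = (S − 1)/(S + 1) = (2.75 − 1)/(2.75 + 1) = 1.75/3.75

|Γ| ≈ 0.467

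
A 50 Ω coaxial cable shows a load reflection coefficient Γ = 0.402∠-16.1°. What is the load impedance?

Z_L = Z_0·(1 + Γ)/(1 − Γ) = 50·(1.39 − j0.111)/(0.614 + j0.111)

Z_L ≈ 108 − j28.6 Ω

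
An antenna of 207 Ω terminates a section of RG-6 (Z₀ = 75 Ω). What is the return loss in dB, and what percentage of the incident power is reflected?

RL ≈ 6.59 dB; 21.9% of incident power reflected

Γ = (207 − 75)/(207 + 75) = 0.468
RL = −20·log₁₀(0.468) = 6.59 dB
P_refl/P_inc = |Γ|² = 0.219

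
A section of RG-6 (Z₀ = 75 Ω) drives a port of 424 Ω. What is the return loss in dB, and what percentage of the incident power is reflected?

RL ≈ 3.11 dB; 48.9% of incident power reflected

Γ = (424 − 75)/(424 + 75) = 0.699
RL = −20·log₁₀(0.699) = 3.11 dB
P_refl/P_inc = |Γ|² = 0.489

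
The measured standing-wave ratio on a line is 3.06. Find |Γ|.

|Γ| ≈ 0.507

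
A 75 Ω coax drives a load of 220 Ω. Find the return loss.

RL ≈ 6.17 dB

Γ = (220 − 75)/(220 + 75) = 0.492
RL = −20·log₁₀|Γ| = −20·log₁₀(0.492)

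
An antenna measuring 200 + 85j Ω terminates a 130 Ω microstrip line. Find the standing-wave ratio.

VSWR ≈ 1.95

Γ = (Z_L − Z_0)/(Z_L + Z_0) = (70 + j85)/(330 + j85)
|Γ| = 110/341 = 0.323
VSWR = (1 + |Γ|)/(1 − |Γ|) = 1.32/0.677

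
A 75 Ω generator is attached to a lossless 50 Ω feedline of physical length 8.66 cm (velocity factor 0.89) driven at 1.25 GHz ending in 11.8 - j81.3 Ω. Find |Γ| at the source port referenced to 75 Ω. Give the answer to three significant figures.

λ = v/f = 0.89·c / 1.25 GHz = 0.214 m
βl = 2π·l/λ = 2π × 0.405 = 146°
tan(βl) = -0.676
Z_in = Z_0·(Z_L + jZ_0·tanβl)/(Z_0 + jZ_L·tanβl) = 489 + j376 Ω
Γ_s = (Z_in − Z_s)/(Z_in + Z_s) = (414 + j376)/(564 + j376), |Γ_s| = 0.825

|Γ| ≈ 0.825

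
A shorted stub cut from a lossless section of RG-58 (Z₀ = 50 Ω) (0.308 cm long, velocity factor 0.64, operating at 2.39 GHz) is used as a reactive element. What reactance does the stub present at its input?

λ = v/f = 0.64·c / 2.39 GHz = 0.0803 m
βl = 2π·l/λ = 2π × 0.0383 = 13.8°
tan(βl) = 0.246
For a shorted stub, Z_in = jZ_0·tan(βl)

X_in ≈ 12.3 Ω (inductive)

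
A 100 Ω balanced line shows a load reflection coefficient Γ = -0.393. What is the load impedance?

Z_L ≈ 43.6 Ω

Z_L = Z_0·(1 + Γ)/(1 − Γ) = 100·(0.607)/(1.39)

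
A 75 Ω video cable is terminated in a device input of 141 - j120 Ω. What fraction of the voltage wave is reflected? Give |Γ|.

Γ = (Z_L − Z_0)/(Z_L + Z_0) = (66 − j120)/(216 − j120)
|Γ| = 137/247

|Γ| ≈ 0.554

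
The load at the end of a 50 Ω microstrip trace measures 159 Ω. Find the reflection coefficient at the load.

Γ = (Z_L − Z_0)/(Z_L + Z_0) = (159 − 50)/(159 + 50) = 109/209

Γ = 0.522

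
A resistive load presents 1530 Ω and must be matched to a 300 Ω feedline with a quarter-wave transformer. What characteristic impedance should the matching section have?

Z_qwt ≈ 677 Ω

Z_qwt = √(Z_0·R_L) = √(300 × 1530) = √459000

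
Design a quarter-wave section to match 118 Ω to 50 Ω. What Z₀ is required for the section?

Z_qwt = √(Z_0·R_L) = √(50 × 118) = √5900

Z_qwt ≈ 76.8 Ω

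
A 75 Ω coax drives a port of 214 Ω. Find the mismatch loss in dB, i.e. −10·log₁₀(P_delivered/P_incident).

mismatch loss ≈ 1.14 dB

Γ = (214 − 75)/(214 + 75) = 0.481
|Γ|² = 0.231, so P_del/P_inc = 1 − |Γ|² = 0.769
ML = −10·log₁₀(1 − |Γ|²)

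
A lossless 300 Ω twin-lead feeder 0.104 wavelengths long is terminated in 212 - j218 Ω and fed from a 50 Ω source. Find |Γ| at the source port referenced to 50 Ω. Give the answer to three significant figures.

βl = 2π × 0.104 = 37.4°
tan(βl) = 0.766
Z_in = Z_0·(Z_L + jZ_0·tanβl)/(Z_0 + jZ_L·tanβl) = 124 − j35.5 Ω
Γ_s = (Z_in − Z_s)/(Z_in + Z_s) = (73.9 − j35.5)/(174 − j35.5), |Γ_s| = 0.462

|Γ| ≈ 0.462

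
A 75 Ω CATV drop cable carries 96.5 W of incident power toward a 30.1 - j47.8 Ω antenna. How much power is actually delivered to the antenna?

|Γ| = |(-44.9 − j47.8)/(105.1 − j47.8)| = 0.568
|Γ|² = 0.323
P_refl = |Γ|²·P_inc = 31.1 W, P_del = (1 − |Γ|²)·P_inc = 65.4 W

P_delivered ≈ 65.4 W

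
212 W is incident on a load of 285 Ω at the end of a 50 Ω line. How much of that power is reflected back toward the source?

Γ = (285 − 50)/(285 + 50) = 0.701
|Γ|² = 0.492
P_refl = |Γ|²·P_inc = 104 W, P_del = (1 − |Γ|²)·P_inc = 108 W

P_reflected ≈ 104 W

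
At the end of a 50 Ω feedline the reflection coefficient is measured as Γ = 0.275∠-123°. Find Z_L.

Z_L ≈ 33.6 − j16.8 Ω

Z_L = Z_0·(1 + Γ)/(1 − Γ) = 50·(0.85 − j0.231)/(1.15 + j0.231)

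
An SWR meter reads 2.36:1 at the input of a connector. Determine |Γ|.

|Γ| = (S − 1)/(S + 1) = (2.36 − 1)/(2.36 + 1) = 1.36/3.36

|Γ| ≈ 0.405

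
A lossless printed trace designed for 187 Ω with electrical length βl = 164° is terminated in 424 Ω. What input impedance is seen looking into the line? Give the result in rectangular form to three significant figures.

Z_in ≈ 323 + j156 Ω

tan(βl) = tan(164°) = -0.287
Z_in = Z_0·(Z_L + jZ_0·tanβl)/(Z_0 + jZ_L·tanβl)
     = 187·(424 − j53.6)/(187 − j122)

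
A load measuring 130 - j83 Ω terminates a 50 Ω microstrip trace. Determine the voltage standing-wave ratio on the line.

VSWR ≈ 3.78

Γ = (Z_L − Z_0)/(Z_L + Z_0) = (80 − j83)/(180 − j83)
|Γ| = 115/198 = 0.582
VSWR = (1 + |Γ|)/(1 − |Γ|) = 1.58/0.418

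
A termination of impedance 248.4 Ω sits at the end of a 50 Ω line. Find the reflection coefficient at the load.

Γ = 0.665

Γ = (Z_L − Z_0)/(Z_L + Z_0) = (248.4 − 50)/(248.4 + 50) = 198.4/298.4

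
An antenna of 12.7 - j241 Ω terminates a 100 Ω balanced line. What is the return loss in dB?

Γ = (-87.3 − j241)/(112.7 − j241), |Γ| = 0.963
RL = −20·log₁₀|Γ| = −20·log₁₀(0.963)

RL ≈ 0.323 dB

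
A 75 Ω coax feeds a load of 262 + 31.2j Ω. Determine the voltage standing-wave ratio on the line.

VSWR ≈ 3.55

Γ = (Z_L − Z_0)/(Z_L + Z_0) = (187 + j31.2)/(337 + j31.2)
|Γ| = 190/338 = 0.56
VSWR = (1 + |Γ|)/(1 − |Γ|) = 1.56/0.44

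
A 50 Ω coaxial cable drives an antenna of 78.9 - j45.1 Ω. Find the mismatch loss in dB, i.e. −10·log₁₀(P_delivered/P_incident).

Γ = (28.9 − j45.1)/(128.9 − j45.1), |Γ| = 0.392
|Γ|² = 0.154, so P_del/P_inc = 1 − |Γ|² = 0.846
ML = −10·log₁₀(1 − |Γ|²)

mismatch loss ≈ 0.726 dB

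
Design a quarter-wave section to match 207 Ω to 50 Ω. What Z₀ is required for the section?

Z_qwt ≈ 102 Ω

Z_qwt = √(Z_0·R_L) = √(50 × 207) = √10350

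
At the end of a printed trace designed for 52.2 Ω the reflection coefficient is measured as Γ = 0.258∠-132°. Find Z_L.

Z_L = Z_0·(1 + Γ)/(1 − Γ) = 52.2·(0.827 − j0.192)/(1.17 + j0.192)

Z_L ≈ 34.5 − j14.2 Ω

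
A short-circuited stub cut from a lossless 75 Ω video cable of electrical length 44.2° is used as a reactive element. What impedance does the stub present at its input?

tan(βl) = 0.972
For a short-circuited stub, Z_in = jZ_0·tan(βl)

Z_in ≈ +j72.9 Ω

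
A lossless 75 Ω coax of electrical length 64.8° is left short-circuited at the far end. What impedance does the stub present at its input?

Z_in ≈ +j159 Ω

tan(βl) = 2.13
For a short-circuited stub, Z_in = jZ_0·tan(βl)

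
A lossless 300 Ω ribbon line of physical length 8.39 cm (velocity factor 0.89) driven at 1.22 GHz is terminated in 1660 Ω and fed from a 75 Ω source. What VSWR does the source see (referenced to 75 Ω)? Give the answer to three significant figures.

VSWR ≈ 13.1

λ = v/f = 0.89·c / 1.22 GHz = 0.219 m
βl = 2π·l/λ = 2π × 0.383 = 138°
tan(βl) = -0.9
Z_in = Z_0·(Z_L + jZ_0·tanβl)/(Z_0 + jZ_L·tanβl) = 116 + j310 Ω
Γ_s = (Z_in − Z_s)/(Z_in + Z_s) = (41.4 + j310)/(191 + j310), |Γ_s| = 0.858
VSWR = (1 + |Γ_s|)/(1 − |Γ_s|)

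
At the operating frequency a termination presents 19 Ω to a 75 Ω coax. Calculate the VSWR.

VSWR ≈ 3.95

Γ = (19 − 75)/(19 + 75) = -0.596
VSWR = (1 + 0.596)/(1 − 0.596)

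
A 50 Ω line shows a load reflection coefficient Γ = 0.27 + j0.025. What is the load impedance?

Z_L ≈ 86.8 + j4.69 Ω

Z_L = Z_0·(1 + Γ)/(1 − Γ) = 50·(1.27 + j0.025)/(0.73 − j0.025)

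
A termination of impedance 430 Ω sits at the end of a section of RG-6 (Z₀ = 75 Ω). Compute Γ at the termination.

Γ = 0.703

Γ = (Z_L − Z_0)/(Z_L + Z_0) = (430 − 75)/(430 + 75) = 355/505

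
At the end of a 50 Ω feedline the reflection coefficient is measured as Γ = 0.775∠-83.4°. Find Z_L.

Z_L = Z_0·(1 + Γ)/(1 − Γ) = 50·(1.09 − j0.77)/(0.911 + j0.77)

Z_L ≈ 14 − j54.1 Ω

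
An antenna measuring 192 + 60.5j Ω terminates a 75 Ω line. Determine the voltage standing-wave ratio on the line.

Γ = (Z_L − Z_0)/(Z_L + Z_0) = (117 + j60.5)/(267 + j60.5)
|Γ| = 132/274 = 0.481
VSWR = (1 + |Γ|)/(1 − |Γ|) = 1.48/0.519

VSWR ≈ 2.85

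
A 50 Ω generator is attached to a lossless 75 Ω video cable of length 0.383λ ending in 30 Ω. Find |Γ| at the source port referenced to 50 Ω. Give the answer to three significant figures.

βl = 2π × 0.383 = 138°
tan(βl) = -0.904
Z_in = Z_0·(Z_L + jZ_0·tanβl)/(Z_0 + jZ_L·tanβl) = 48.2 − j50.4 Ω
Γ_s = (Z_in − Z_s)/(Z_in + Z_s) = (-1.78 − j50.4)/(98.2 − j50.4), |Γ_s| = 0.457

|Γ| ≈ 0.457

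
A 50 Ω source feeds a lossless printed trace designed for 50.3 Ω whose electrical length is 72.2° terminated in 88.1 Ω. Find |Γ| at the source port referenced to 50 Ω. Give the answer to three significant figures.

tan(βl) = 3.11
Z_in = Z_0·(Z_L + jZ_0·tanβl)/(Z_0 + jZ_L·tanβl) = 30.6 − j10.5 Ω
Γ_s = (Z_in − Z_s)/(Z_in + Z_s) = (-19.4 − j10.5)/(80.6 − j10.5), |Γ_s| = 0.271

|Γ| ≈ 0.271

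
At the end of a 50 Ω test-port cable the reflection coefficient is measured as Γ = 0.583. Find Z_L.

Z_L = Z_0·(1 + Γ)/(1 − Γ) = 50·(1.58)/(0.417)

Z_L ≈ 190 Ω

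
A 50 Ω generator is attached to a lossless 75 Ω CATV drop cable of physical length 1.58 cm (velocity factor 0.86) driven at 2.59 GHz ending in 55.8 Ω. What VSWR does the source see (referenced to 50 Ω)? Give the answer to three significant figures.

λ = v/f = 0.86·c / 2.59 GHz = 0.0996 m
βl = 2π·l/λ = 2π × 0.159 = 57.1°
tan(βl) = 1.55
Z_in = Z_0·(Z_L + jZ_0·tanβl)/(Z_0 + jZ_L·tanβl) = 81.4 + j22.3 Ω
Γ_s = (Z_in − Z_s)/(Z_in + Z_s) = (31.4 + j22.3)/(131 + j22.3), |Γ_s| = 0.289
VSWR = (1 + |Γ_s|)/(1 − |Γ_s|)

VSWR ≈ 1.81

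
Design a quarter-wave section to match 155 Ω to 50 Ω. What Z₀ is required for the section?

Z_qwt ≈ 88 Ω

Z_qwt = √(Z_0·R_L) = √(50 × 155) = √7750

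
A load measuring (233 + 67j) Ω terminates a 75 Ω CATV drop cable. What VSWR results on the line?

Γ = (Z_L − Z_0)/(Z_L + Z_0) = (158 + j67)/(308 + j67)
|Γ| = 172/315 = 0.544
VSWR = (1 + |Γ|)/(1 − |Γ|) = 1.54/0.456

VSWR ≈ 3.39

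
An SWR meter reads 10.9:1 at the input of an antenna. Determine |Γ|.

|Γ| ≈ 0.832

|Γ| = (S − 1)/(S + 1) = (10.9 − 1)/(10.9 + 1) = 9.9/11.9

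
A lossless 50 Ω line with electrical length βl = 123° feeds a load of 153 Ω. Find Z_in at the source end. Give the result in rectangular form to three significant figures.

Z_in ≈ 22.2 + j27.8 Ω

tan(βl) = tan(123°) = -1.54
Z_in = Z_0·(Z_L + jZ_0·tanβl)/(Z_0 + jZ_L·tanβl)
     = 50·(153 − j77)/(50 − j236)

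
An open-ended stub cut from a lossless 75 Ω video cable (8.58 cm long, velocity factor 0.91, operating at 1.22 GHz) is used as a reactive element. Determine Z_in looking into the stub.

Z_in ≈ +j83.4 Ω

λ = v/f = 0.91·c / 1.22 GHz = 0.224 m
βl = 2π·l/λ = 2π × 0.383 = 138°
tan(βl) = -0.899
For an open-ended stub, Z_in = −jZ_0·cot(βl) = −jZ_0/tan(βl)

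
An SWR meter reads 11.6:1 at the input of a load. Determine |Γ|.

|Γ| ≈ 0.841

|Γ| = (S − 1)/(S + 1) = (11.6 − 1)/(11.6 + 1) = 10.6/12.6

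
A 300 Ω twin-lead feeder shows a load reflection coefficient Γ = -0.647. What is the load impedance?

Z_L ≈ 64.3 Ω

Z_L = Z_0·(1 + Γ)/(1 − Γ) = 300·(0.353)/(1.65)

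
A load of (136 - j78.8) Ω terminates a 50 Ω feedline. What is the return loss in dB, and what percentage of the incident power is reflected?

RL ≈ 4.77 dB; 33.3% of incident power reflected

Γ = (86 − j78.8)/(186 − j78.8), |Γ| = 0.577
RL = −20·log₁₀(0.577) = 4.77 dB
P_refl/P_inc = |Γ|² = 0.333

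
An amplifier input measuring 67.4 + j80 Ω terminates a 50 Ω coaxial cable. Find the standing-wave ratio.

Γ = (Z_L − Z_0)/(Z_L + Z_0) = (17.4 + j80)/(117.4 + j80)
|Γ| = 81.9/142 = 0.576
VSWR = (1 + |Γ|)/(1 − |Γ|) = 1.58/0.424

VSWR ≈ 3.72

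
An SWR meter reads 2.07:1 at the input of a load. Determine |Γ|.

|Γ| ≈ 0.349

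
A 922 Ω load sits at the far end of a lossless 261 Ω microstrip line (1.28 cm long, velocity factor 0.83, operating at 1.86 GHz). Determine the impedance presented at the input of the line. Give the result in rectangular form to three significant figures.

Z_in ≈ 198 − j299 Ω

λ = v/f = 0.83·c / 1.86 GHz = 0.134 m
βl = 2π·l/λ = 2π × 0.0956 = 34.4°
tan(βl) = tan(34.4°) = 0.685
Z_in = Z_0·(Z_L + jZ_0·tanβl)/(Z_0 + jZ_L·tanβl)
     = 261·(922 + j179)/(261 + j632)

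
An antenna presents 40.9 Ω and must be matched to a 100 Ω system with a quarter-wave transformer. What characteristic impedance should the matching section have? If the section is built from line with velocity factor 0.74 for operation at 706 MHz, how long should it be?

Z_qwt = √(Z_0·R_L) = √(100 × 40.9) = √4090
λ = 0.74·c/f = 0.314 m, so l = λ/4 = 0.0786 m

Z_qwt ≈ 64 Ω; length ≈ 7.86 cm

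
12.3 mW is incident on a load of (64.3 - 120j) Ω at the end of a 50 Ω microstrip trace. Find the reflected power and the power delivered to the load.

|Γ| = |(14.3 − j120)/(114.3 − j120)| = 0.729
|Γ|² = 0.532
P_refl = |Γ|²·P_inc = 6.54 mW, P_del = (1 − |Γ|²)·P_inc = 5.76 mW

P_reflected ≈ 6.54 mW; P_delivered ≈ 5.76 mW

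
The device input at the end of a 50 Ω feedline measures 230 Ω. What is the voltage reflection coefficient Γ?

Γ = 0.643

Γ = (Z_L − Z_0)/(Z_L + Z_0) = (230 − 50)/(230 + 50) = 180/280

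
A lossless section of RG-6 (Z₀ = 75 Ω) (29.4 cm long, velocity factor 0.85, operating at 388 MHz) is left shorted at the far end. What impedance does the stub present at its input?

Z_in ≈ −j25.8 Ω

λ = v/f = 0.85·c / 388 MHz = 0.657 m
βl = 2π·l/λ = 2π × 0.447 = 161°
tan(βl) = -0.343
For a shorted stub, Z_in = jZ_0·tan(βl)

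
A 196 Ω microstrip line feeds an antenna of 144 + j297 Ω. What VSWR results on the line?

Γ = (Z_L − Z_0)/(Z_L + Z_0) = (-52 + j297)/(340 + j297)
|Γ| = 302/451 = 0.668
VSWR = (1 + |Γ|)/(1 − |Γ|) = 1.67/0.332

VSWR ≈ 5.02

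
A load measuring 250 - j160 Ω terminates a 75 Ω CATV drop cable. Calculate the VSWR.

VSWR ≈ 4.79

Γ = (Z_L − Z_0)/(Z_L + Z_0) = (175 − j160)/(325 − j160)
|Γ| = 237/362 = 0.655
VSWR = (1 + |Γ|)/(1 − |Γ|) = 1.65/0.345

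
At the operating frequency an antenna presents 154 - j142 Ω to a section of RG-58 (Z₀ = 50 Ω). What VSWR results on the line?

VSWR ≈ 5.85

Γ = (Z_L − Z_0)/(Z_L + Z_0) = (104 − j142)/(204 − j142)
|Γ| = 176/249 = 0.708
VSWR = (1 + |Γ|)/(1 − |Γ|) = 1.71/0.292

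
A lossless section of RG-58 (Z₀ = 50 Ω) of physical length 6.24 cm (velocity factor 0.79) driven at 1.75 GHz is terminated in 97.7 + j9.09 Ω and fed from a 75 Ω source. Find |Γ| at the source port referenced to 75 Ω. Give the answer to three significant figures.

λ = v/f = 0.79·c / 1.75 GHz = 0.135 m
βl = 2π·l/λ = 2π × 0.461 = 166°
tan(βl) = -0.252
Z_in = Z_0·(Z_L + jZ_0·tanβl)/(Z_0 + jZ_L·tanβl) = 77.8 + j33.2 Ω
Γ_s = (Z_in − Z_s)/(Z_in + Z_s) = (2.79 + j33.2)/(153 + j33.2), |Γ_s| = 0.213

|Γ| ≈ 0.213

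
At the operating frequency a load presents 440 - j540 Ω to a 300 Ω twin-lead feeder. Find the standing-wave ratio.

VSWR ≈ 4.11

Γ = (Z_L − Z_0)/(Z_L + Z_0) = (140 − j540)/(740 − j540)
|Γ| = 558/916 = 0.609
VSWR = (1 + |Γ|)/(1 − |Γ|) = 1.61/0.391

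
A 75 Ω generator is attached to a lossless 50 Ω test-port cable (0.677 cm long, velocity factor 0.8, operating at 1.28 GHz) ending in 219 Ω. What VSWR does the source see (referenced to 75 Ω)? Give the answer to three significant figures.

VSWR ≈ 3.12

λ = v/f = 0.8·c / 1.28 GHz = 0.188 m
βl = 2π·l/λ = 2π × 0.0361 = 13°
tan(βl) = 0.231
Z_in = Z_0·(Z_L + jZ_0·tanβl)/(Z_0 + jZ_L·tanβl) = 114 − j104 Ω
Γ_s = (Z_in − Z_s)/(Z_in + Z_s) = (39.1 − j104)/(189 − j104), |Γ_s| = 0.514
VSWR = (1 + |Γ_s|)/(1 − |Γ_s|)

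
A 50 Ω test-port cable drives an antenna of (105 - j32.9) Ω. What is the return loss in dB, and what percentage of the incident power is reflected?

RL ≈ 7.86 dB; 16.4% of incident power reflected

Γ = (55 − j32.9)/(155 − j32.9), |Γ| = 0.404
RL = −20·log₁₀(0.404) = 7.86 dB
P_refl/P_inc = |Γ|² = 0.164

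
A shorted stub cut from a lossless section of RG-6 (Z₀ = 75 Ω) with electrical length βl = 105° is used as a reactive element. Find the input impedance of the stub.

tan(βl) = -3.73
For a shorted stub, Z_in = jZ_0·tan(βl)

Z_in ≈ −j280 Ω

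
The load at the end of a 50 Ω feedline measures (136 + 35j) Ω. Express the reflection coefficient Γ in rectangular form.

Γ ≈ 0.481 + j0.0977

Γ = (Z_L − Z_0)/(Z_L + Z_0) = (86 + j35)/(186 + j35)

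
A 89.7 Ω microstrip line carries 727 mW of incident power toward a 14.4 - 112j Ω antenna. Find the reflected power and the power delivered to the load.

|Γ| = |(-75.3 − j112)/(104.1 − j112)| = 0.883
|Γ|² = 0.779
P_refl = |Γ|²·P_inc = 566 mW, P_del = (1 − |Γ|²)·P_inc = 161 mW

P_reflected ≈ 566 mW; P_delivered ≈ 161 mW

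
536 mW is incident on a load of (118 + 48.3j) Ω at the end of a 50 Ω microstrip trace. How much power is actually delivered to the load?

P_delivered ≈ 414 mW

|Γ| = |(68 + j48.3)/(168 + j48.3)| = 0.477
|Γ|² = 0.228
P_refl = |Γ|²·P_inc = 122 mW, P_del = (1 − |Γ|²)·P_inc = 414 mW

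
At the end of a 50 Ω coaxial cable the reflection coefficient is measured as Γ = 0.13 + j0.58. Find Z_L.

Z_L ≈ 29.6 + j53.1 Ω

Z_L = Z_0·(1 + Γ)/(1 − Γ) = 50·(1.13 + j0.58)/(0.87 − j0.58)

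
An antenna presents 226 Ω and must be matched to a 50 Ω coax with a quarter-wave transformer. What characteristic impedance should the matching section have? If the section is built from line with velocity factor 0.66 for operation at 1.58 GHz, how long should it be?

Z_qwt ≈ 106 Ω; length ≈ 3.13 cm

Z_qwt = √(Z_0·R_L) = √(50 × 226) = √11300
λ = 0.66·c/f = 0.125 m, so l = λ/4 = 0.0313 m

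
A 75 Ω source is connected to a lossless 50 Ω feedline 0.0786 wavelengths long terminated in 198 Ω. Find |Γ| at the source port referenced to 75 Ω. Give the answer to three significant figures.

|Γ| ≈ 0.548

βl = 2π × 0.0786 = 28.3°
tan(βl) = 0.538
Z_in = Z_0·(Z_L + jZ_0·tanβl)/(Z_0 + jZ_L·tanβl) = 46.1 − j71.3 Ω
Γ_s = (Z_in − Z_s)/(Z_in + Z_s) = (-28.9 − j71.3)/(121 − j71.3), |Γ_s| = 0.548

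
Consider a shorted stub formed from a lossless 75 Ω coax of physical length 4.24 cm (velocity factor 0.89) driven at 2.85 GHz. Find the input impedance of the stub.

λ = v/f = 0.89·c / 2.85 GHz = 0.0937 m
βl = 2π·l/λ = 2π × 0.453 = 163°
tan(βl) = -0.307
For a shorted stub, Z_in = jZ_0·tan(βl)

Z_in ≈ −j23 Ω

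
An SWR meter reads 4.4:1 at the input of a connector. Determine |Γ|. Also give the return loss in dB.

|Γ| = (S − 1)/(S + 1) = (4.4 − 1)/(4.4 + 1) = 3.4/5.4
RL = −20·log₁₀|Γ| = −20·log₁₀(0.63)

|Γ| ≈ 0.63; return loss ≈ 4.02 dB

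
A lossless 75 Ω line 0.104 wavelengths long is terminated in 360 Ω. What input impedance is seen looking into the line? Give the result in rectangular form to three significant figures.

βl = 2π × 0.104 = 37.4°
tan(βl) = tan(37.4°) = 0.766
Z_in = Z_0·(Z_L + jZ_0·tanβl)/(Z_0 + jZ_L·tanβl)
     = 75·(360 + j57.4)/(75 + j276)

Z_in ≈ 39.4 − j87.2 Ω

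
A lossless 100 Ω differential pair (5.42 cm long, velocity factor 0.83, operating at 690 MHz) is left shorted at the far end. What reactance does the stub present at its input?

X_in ≈ 138 Ω (inductive)

λ = v/f = 0.83·c / 690 MHz = 0.361 m
βl = 2π·l/λ = 2π × 0.15 = 54.1°
tan(βl) = 1.38
For a shorted stub, Z_in = jZ_0·tan(βl)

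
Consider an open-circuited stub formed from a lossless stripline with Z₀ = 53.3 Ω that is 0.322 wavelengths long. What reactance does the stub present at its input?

βl = 2π × 0.322 = 116°
tan(βl) = -2.06
For an open-circuited stub, Z_in = −jZ_0·cot(βl) = −jZ_0/tan(βl)

X_in ≈ 25.9 Ω (inductive)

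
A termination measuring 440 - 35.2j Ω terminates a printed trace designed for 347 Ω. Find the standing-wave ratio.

VSWR ≈ 1.29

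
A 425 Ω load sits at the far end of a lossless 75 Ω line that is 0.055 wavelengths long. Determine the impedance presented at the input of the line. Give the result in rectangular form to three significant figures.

βl = 2π × 0.055 = 19.8°
tan(βl) = tan(19.8°) = 0.36
Z_in = Z_0·(Z_L + jZ_0·tanβl)/(Z_0 + jZ_L·tanβl)
     = 75·(425 + j27)/(75 + j153)

Z_in ≈ 93 − j163 Ω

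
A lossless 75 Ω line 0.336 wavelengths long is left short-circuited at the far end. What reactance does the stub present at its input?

X_in ≈ -125 Ω (capacitive)

βl = 2π × 0.336 = 121°
tan(βl) = -1.67
For a short-circuited stub, Z_in = jZ_0·tan(βl)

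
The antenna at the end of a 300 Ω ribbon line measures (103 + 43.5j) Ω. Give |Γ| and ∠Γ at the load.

Γ = (Z_L − Z_0)/(Z_L + Z_0) = (-197 + j43.5)/(403 + j43.5)
|Γ| = 202/405 = 0.498

Γ ≈ 0.498 ∠ 161°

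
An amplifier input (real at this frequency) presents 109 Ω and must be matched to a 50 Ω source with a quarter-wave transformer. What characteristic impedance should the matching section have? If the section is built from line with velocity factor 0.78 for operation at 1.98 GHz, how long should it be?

Z_qwt ≈ 73.8 Ω; length ≈ 2.95 cm

Z_qwt = √(Z_0·R_L) = √(50 × 109) = √5450
λ = 0.78·c/f = 0.118 m, so l = λ/4 = 0.0295 m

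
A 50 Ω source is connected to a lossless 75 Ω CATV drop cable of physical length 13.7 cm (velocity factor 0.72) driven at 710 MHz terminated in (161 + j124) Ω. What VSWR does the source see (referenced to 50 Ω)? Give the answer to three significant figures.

λ = v/f = 0.72·c / 710 MHz = 0.304 m
βl = 2π·l/λ = 2π × 0.45 = 162°
tan(βl) = -0.323
Z_in = Z_0·(Z_L + jZ_0·tanβl)/(Z_0 + jZ_L·tanβl) = 62.8 + j93.4 Ω
Γ_s = (Z_in − Z_s)/(Z_in + Z_s) = (12.8 + j93.4)/(113 + j93.4), |Γ_s| = 0.644
VSWR = (1 + |Γ_s|)/(1 − |Γ_s|)

VSWR ≈ 4.62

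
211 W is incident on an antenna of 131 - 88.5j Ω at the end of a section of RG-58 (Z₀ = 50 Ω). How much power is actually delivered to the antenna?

|Γ| = |(81 − j88.5)/(181 − j88.5)| = 0.595
|Γ|² = 0.355
P_refl = |Γ|²·P_inc = 74.8 W, P_del = (1 − |Γ|²)·P_inc = 136 W

P_delivered ≈ 136 W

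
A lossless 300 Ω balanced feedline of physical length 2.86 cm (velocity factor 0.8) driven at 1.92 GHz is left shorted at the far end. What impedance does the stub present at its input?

λ = v/f = 0.8·c / 1.92 GHz = 0.125 m
βl = 2π·l/λ = 2π × 0.229 = 82.4°
tan(βl) = 7.46
For a shorted stub, Z_in = jZ_0·tan(βl)

Z_in ≈ +j2240 Ω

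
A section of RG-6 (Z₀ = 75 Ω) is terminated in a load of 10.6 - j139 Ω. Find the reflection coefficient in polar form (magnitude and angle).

Γ ≈ 0.938 ∠ -56.5°

Γ = (Z_L − Z_0)/(Z_L + Z_0) = (-64.4 − j139)/(85.6 − j139)
|Γ| = 153/163 = 0.938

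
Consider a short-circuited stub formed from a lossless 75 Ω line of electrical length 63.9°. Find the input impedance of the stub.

Z_in ≈ +j153 Ω

tan(βl) = 2.04
For a short-circuited stub, Z_in = jZ_0·tan(βl)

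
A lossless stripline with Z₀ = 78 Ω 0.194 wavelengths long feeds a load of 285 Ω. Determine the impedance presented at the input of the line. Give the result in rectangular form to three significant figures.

Z_in ≈ 24 − j26.2 Ω

βl = 2π × 0.194 = 69.8°
tan(βl) = tan(69.8°) = 2.72
Z_in = Z_0·(Z_L + jZ_0·tanβl)/(Z_0 + jZ_L·tanβl)
     = 78·(285 + j212)/(78 + j776)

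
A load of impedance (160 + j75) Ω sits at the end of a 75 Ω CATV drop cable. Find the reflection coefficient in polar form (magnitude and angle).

Γ = (Z_L − Z_0)/(Z_L + Z_0) = (85 + j75)/(235 + j75)
|Γ| = 113/247 = 0.46

Γ ≈ 0.46 ∠ 23.7°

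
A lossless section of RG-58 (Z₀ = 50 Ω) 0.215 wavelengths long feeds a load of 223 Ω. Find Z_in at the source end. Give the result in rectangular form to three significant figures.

βl = 2π × 0.215 = 77.4°
tan(βl) = tan(77.4°) = 4.47
Z_in = Z_0·(Z_L + jZ_0·tanβl)/(Z_0 + jZ_L·tanβl)
     = 50·(223 + j224)/(50 + j998)

Z_in ≈ 11.7 − j10.6 Ω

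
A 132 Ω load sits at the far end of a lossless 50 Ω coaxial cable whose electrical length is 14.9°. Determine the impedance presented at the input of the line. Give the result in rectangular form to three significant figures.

tan(βl) = tan(14.9°) = 0.266
Z_in = Z_0·(Z_L + jZ_0·tanβl)/(Z_0 + jZ_L·tanβl)
     = 50·(132 + j13.3)/(50 + j35.1)

Z_in ≈ 94.6 − j53.2 Ω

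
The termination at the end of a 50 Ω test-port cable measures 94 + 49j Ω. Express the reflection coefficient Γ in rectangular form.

Γ ≈ 0.378 + j0.212

Γ = (Z_L − Z_0)/(Z_L + Z_0) = (44 + j49)/(144 + j49)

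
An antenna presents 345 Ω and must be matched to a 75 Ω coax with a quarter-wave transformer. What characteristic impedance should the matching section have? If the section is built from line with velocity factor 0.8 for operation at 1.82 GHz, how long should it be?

Z_qwt ≈ 161 Ω; length ≈ 3.3 cm

Z_qwt = √(Z_0·R_L) = √(75 × 345) = √25880
λ = 0.8·c/f = 0.132 m, so l = λ/4 = 0.033 m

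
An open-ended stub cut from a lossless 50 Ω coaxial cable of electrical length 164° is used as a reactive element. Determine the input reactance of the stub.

tan(βl) = -0.287
For an open-ended stub, Z_in = −jZ_0·cot(βl) = −jZ_0/tan(βl)

X_in ≈ 174 Ω (inductive)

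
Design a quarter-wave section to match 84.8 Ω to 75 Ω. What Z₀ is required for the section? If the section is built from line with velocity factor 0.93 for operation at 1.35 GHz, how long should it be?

Z_qwt = √(Z_0·R_L) = √(75 × 84.8) = √6360
λ = 0.93·c/f = 0.207 m, so l = λ/4 = 0.0517 m

Z_qwt ≈ 79.7 Ω; length ≈ 5.17 cm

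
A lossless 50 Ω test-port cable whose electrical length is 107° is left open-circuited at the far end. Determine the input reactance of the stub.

X_in ≈ 15.3 Ω (inductive)

tan(βl) = -3.27
For an open-circuited stub, Z_in = −jZ_0·cot(βl) = −jZ_0/tan(βl)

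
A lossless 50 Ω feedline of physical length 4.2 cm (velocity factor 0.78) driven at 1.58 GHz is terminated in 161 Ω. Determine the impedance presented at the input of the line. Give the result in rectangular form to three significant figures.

λ = v/f = 0.78·c / 1.58 GHz = 0.148 m
βl = 2π·l/λ = 2π × 0.284 = 102°
tan(βl) = tan(102°) = -4.67
Z_in = Z_0·(Z_L + jZ_0·tanβl)/(Z_0 + jZ_L·tanβl)
     = 50·(161 − j233)/(50 − j751)

Z_in ≈ 16.2 + j9.64 Ω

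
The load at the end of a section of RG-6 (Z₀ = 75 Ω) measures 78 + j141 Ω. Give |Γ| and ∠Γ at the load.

Γ ≈ 0.678 ∠ 46.1°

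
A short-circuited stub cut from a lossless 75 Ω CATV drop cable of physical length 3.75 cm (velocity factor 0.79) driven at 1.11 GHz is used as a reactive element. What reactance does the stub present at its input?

X_in ≈ 149 Ω (inductive)

λ = v/f = 0.79·c / 1.11 GHz = 0.214 m
βl = 2π·l/λ = 2π × 0.176 = 63.2°
tan(βl) = 1.98
For a short-circuited stub, Z_in = jZ_0·tan(βl)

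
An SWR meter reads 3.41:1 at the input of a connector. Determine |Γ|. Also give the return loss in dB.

|Γ| ≈ 0.546; return loss ≈ 5.25 dB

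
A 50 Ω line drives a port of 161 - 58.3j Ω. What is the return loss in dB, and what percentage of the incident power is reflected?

Γ = (111 − j58.3)/(211 − j58.3), |Γ| = 0.573
RL = −20·log₁₀(0.573) = 4.84 dB
P_refl/P_inc = |Γ|² = 0.328

RL ≈ 4.84 dB; 32.8% of incident power reflected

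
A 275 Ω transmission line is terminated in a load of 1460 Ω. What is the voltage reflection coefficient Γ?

Γ = 0.683

Γ = (Z_L − Z_0)/(Z_L + Z_0) = (1460 − 275)/(1460 + 275) = 1185/1735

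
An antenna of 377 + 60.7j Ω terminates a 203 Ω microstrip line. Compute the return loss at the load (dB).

Γ = (174 + j60.7)/(580 + j60.7), |Γ| = 0.316
RL = −20·log₁₀|Γ| = −20·log₁₀(0.316)

RL ≈ 10 dB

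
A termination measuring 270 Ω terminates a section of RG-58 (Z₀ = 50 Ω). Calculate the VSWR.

Γ = (270 − 50)/(270 + 50) = 0.688
VSWR = (1 + 0.688)/(1 − 0.688)

VSWR ≈ 5.4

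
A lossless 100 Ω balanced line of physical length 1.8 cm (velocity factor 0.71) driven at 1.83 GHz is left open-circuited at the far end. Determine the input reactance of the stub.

X_in ≈ -68.3 Ω (capacitive)

λ = v/f = 0.71·c / 1.83 GHz = 0.116 m
βl = 2π·l/λ = 2π × 0.155 = 55.7°
tan(βl) = 1.46
For an open-circuited stub, Z_in = −jZ_0·cot(βl) = −jZ_0/tan(βl)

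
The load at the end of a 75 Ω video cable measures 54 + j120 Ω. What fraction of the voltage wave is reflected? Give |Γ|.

Γ = (Z_L − Z_0)/(Z_L + Z_0) = (-21 + j120)/(129 + j120)
|Γ| = 122/176

|Γ| ≈ 0.691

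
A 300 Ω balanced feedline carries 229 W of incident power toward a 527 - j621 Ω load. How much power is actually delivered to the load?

|Γ| = |(227 − j621)/(827 − j621)| = 0.639
|Γ|² = 0.409
P_refl = |Γ|²·P_inc = 93.6 W, P_del = (1 − |Γ|²)·P_inc = 135 W

P_delivered ≈ 135 W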